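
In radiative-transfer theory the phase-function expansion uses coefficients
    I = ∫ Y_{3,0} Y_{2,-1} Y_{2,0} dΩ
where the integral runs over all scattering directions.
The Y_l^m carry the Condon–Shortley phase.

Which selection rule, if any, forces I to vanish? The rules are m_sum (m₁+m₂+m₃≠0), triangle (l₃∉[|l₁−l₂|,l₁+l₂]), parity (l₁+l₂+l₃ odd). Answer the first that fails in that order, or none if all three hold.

Σmᵢ = -1  ✗
l₃∈[|l₁−l₂|,l₁+l₂]=[1,5], have l₃=2
Σlᵢ = 7 ⇒ odd

m_sum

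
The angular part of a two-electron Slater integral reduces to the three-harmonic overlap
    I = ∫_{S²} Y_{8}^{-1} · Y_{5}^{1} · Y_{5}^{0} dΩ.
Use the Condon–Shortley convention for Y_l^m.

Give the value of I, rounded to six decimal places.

-0.105135

Checks pass: Σm=0; 18 even; l₃=5∈[3,13].
(2·8+1)(2·5+1)(2·5+1) = 2057
Δ: 8! 8! 2! / 19! → 1/37413090
sum: t=3:−1/1036800 t=4:+1/331776 t=5:−1/1036800 = 1/921600
3j²(8 5 5; 0 0 0) = Δ·Π!·Σ² = 490/46189  (sign -1)
sum: t=4:+1/829440 t=5:−1/414720 t=6:+1/2073600 = -1/1382400
3j²(8 5 5; -1 1 0) = Δ·Π!·Σ² = 294/46189  (sign +1)
combine: 4πI² = 2057·490/46189·294/46189 = 144060/1037153
take √, sign -1: I = -0.10513453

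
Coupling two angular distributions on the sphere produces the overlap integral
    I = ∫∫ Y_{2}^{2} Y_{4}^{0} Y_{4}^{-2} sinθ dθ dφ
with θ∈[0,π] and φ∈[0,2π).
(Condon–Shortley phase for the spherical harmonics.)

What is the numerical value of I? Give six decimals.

Checks pass: Σm=0; 10 even; l₃=4∈[2,6].
(2·2+1)(2·4+1)(2·4+1) = 405
Δ: 2! 2! 6! / 11! → 1/13860
sum: t=0:+1/192 t=1:−1/36 t=2:+1/192 = -5/288
3j²(2 4 4; 0 0 0) = Δ·Π!·Σ² = 20/693  (sign -1)
sum: t=0:+1/192 = 1/192
3j²(2 4 4; 2 0 -2) = Δ·Π!·Σ² = 3/77  (sign +1)
combine: 4πI² = 405·20/693·3/77 = 2700/5929
take √, sign -1: I = -0.19036462

-0.190365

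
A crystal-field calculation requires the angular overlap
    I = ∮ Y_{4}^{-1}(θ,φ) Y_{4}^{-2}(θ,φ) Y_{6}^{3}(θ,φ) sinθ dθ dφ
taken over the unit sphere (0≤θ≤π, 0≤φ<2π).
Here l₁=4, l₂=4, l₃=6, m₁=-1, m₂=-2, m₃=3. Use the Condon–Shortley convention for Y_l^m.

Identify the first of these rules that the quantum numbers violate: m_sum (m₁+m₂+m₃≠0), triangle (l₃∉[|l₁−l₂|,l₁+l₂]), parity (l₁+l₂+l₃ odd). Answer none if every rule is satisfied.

m₁+m₂+m₃ = -1 − 2 + 3 = 0  ✓
triangle: |4−4|=0 ≤ l₃=6 ≤ 4+4=8  ✓
parity: l₁+l₂+l₃ = 14 is even  ✓

none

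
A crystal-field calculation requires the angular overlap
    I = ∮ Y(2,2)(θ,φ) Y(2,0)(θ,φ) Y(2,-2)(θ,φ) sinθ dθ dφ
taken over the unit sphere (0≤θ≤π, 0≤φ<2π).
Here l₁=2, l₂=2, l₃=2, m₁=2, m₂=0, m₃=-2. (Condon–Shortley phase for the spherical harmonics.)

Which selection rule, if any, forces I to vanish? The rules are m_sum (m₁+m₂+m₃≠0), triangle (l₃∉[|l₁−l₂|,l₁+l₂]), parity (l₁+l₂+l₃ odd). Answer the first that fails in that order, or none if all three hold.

m₁+m₂+m₃ = 2 + 0 − 2 = 0  ✓
triangle: |2−2|=0 ≤ l₃=2 ≤ 2+2=4  ✓
parity: l₁+l₂+l₃ = 6 is even  ✓

none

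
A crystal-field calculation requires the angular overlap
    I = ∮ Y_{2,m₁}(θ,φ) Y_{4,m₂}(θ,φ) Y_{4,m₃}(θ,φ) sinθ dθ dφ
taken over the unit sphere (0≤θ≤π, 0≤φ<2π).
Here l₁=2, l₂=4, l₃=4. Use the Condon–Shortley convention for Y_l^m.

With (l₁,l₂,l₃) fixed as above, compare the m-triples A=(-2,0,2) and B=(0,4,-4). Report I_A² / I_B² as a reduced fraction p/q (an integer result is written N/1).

Shared (l₁,l₂,l₃)=(2,4,4): N and (l;000)² cancel in I_A²/I_B².
A: Δ = 2!·2!·6!/11! = 1/13860; Racah Σ t=2..2: t=2:+1/192 = 1/192; ⇒ 3j(2 4 4; -2 0 2)² = 3/77, sgn +1
B: Δ = 2!·2!·6!/11! = 1/13860; Racah Σ t=2..2: t=2:+1/2880 = 1/2880; ⇒ 3j(2 4 4; 0 4 -4)² = 28/495, sgn +1
I_A²/I_B² = (3/77)/(28/495) = 135/196

135/196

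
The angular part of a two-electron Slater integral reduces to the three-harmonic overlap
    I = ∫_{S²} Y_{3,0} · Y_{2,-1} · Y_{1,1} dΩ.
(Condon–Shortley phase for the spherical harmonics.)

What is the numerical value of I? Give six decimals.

0.143048

Rules hold: Σm=0, L=6 even, 1≤1≤5.
N = 7·5·3 = 105
Δ = 4!·2!·0!/7! = 1/105
Racah Σ t=2..2: t=2:+1/4 = 1/4
⇒ 3j(3 2 1; 0 0 0)² = 3/35, sgn -1
Racah Σ t=1..1: t=1:−1/12 = -1/12
⇒ 3j(3 2 1; 0 -1 1)² = 1/35, sgn -1
4πI² = N·(3j₀)²·(3jₘ)² = 9/35
I = +1·√(0.257143/4π) = 0.14304817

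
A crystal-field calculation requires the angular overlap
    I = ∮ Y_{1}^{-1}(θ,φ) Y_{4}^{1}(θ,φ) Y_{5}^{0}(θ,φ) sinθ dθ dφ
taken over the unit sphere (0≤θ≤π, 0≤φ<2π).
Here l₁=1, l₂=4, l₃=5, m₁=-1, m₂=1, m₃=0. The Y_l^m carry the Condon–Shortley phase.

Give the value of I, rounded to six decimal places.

Rules hold: Σm=0, L=10 even, 3≤5≤5.
N = 3·9·11 = 297
Δ = 0!·2!·8!/11! = 1/495
Racah Σ t=0..0: t=0:+1/576 = 1/576
⇒ 3j(1 4 5; 0 0 0)² = 5/99, sgn -1
Racah Σ t=0..0: t=0:+1/1440 = 1/1440
⇒ 3j(1 4 5; -1 1 0)² = 2/99, sgn -1
4πI² = N·(3j₀)²·(3jₘ)² = 10/33
I = +1·√(0.30303/4π) = 0.15528807

0.155288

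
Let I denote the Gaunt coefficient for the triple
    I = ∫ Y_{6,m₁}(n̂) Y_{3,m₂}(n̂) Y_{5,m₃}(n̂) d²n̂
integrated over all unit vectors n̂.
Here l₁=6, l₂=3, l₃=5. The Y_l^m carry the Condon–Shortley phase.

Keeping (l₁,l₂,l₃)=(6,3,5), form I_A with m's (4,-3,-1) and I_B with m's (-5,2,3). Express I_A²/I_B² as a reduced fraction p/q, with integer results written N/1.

Shared (l₁,l₂,l₃)=(6,3,5): N and (l;000)² cancel in I_A²/I_B².
A: Δ = 4!·8!·2!/15! = 1/675675; Racah Σ t=0..0: t=0:+1/69120 = 1/69120; ⇒ 3j(6 3 5; 4 -3 -1)² = 4/143, sgn +1
B: Δ = 4!·8!·2!/15! = 1/675675; Racah Σ t=3..4: t=3:−1/483840 t=4:+1/120960 = 1/161280; ⇒ 3j(6 3 5; -5 2 3)² = 2/91, sgn +1
I_A²/I_B² = (4/143)/(2/91) = 14/11

14/11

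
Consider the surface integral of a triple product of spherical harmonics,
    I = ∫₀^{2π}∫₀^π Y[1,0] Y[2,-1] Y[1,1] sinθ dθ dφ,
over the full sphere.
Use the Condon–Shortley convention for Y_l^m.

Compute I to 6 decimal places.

-0.218510

Rules hold: Σm=0, L=4 even, 1≤1≤3.
N = 3·5·3 = 45
Δ = 2!·0!·2!/5! = 1/30
Racah Σ t=1..1: t=1:−1/1 = -1/1
⇒ 3j(1 2 1; 0 0 0)² = 2/15, sgn +1
Racah Σ t=1..1: t=1:−1/2 = -1/2
⇒ 3j(1 2 1; 0 -1 1)² = 1/10, sgn -1
4πI² = N·(3j₀)²·(3jₘ)² = 3/5
I = -1·√(0.6/4π) = -0.21850969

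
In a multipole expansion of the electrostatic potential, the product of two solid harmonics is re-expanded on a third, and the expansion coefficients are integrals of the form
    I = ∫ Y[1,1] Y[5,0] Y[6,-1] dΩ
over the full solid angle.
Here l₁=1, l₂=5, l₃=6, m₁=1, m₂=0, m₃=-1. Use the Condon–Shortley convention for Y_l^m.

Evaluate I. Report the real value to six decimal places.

-0.187239

m-sum 0 ✓  L=12 even ✓  4≤6≤6 ✓
Π(2lᵢ+1) = 3×11×13 = 429
triangle coeff Δ(1,5,6) = 1/858
Σ_t [0,0]: t=0:+1/14400 = 1/14400
(3j)²=6/143 [(1 5 6; 0 0 0)], sign=+1
Σ_t [0,0]: t=0:+1/28800 = 1/28800
(3j)²=7/286 [(1 5 6; 1 0 -1)], sign=-1
⇒ 4πI² = 63/143
I = (-1)√(63/143/(4π)) = -0.18723944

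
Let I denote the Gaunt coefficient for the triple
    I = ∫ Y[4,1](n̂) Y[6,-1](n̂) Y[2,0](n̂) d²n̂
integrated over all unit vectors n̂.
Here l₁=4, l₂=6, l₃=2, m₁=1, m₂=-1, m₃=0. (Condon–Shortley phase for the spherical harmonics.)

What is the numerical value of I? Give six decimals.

Rules hold: Σm=0, L=12 even, 2≤2≤10.
N = 9·13·5 = 585
Δ = 8!·0!·4!/13! = 1/6435
Racah Σ t=4..4: t=4:+1/2304 = 1/2304
⇒ 3j(4 6 2; 0 0 0)² = 5/143, sgn +1
Racah Σ t=3..3: t=3:−1/2880 = -1/2880
⇒ 3j(4 6 2; 1 -1 0)² = 14/429, sgn -1
4πI² = N·(3j₀)²·(3jₘ)² = 1050/1573
I = -1·√(0.667514/4π) = -0.23047581

-0.230476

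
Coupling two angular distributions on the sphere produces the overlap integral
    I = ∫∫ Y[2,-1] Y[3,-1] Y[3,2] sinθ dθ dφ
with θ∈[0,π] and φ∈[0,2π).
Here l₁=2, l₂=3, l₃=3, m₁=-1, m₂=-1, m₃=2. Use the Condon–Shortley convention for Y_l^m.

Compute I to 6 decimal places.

0.162868

Rules hold: Σm=0, L=8 even, 1≤3≤5.
N = 5·7·7 = 245
Δ = 2!·2!·4!/9! = 1/3780
Racah Σ t=0..2: t=0:+1/24 t=1:−1/4 t=2:+1/24 = -1/6
⇒ 3j(2 3 3; 0 0 0)² = 4/105, sgn +1
Racah Σ t=1..2: t=1:−1/12 t=2:+1/48 = -1/16
⇒ 3j(2 3 3; -1 -1 2)² = 1/28, sgn +1
4πI² = N·(3j₀)²·(3jₘ)² = 1/3
I = +1·√(0.333333/4π) = 0.16286750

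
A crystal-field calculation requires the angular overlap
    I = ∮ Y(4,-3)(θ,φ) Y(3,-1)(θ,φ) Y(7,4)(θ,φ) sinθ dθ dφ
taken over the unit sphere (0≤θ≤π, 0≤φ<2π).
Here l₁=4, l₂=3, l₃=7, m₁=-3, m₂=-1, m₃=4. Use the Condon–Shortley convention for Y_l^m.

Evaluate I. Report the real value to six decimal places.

Rules hold: Σm=0, L=14 even, 1≤7≤7.
N = 9·7·15 = 945
Δ = 0!·8!·6!/15! = 1/45045
Racah Σ t=0..0: t=0:+1/20736 = 1/20736
⇒ 3j(4 3 7; 0 0 0)² = 35/1287, sgn -1
Racah Σ t=0..0: t=0:+1/241920 = 1/241920
⇒ 3j(4 3 7; -3 -1 4)² = 2/91, sgn -1
4πI² = N·(3j₀)²·(3jₘ)² = 1050/1859
I = +1·√(0.56482/4π) = 0.21200691

0.212007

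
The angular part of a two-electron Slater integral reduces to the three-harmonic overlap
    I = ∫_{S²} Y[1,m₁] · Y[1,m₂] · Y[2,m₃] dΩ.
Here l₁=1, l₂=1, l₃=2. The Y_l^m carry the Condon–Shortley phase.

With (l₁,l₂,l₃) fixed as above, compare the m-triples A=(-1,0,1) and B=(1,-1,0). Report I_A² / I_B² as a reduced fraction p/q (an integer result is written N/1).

3/1

Same 1,1,2: normalisation and zero-m 3j drop out of the ratio.
A: Δ: 0! 2! 2! / 5! → 1/30; sum: t=0:+1/2 = 1/2; 3j²(1 1 2; -1 0 1) = Δ·Π!·Σ² = 1/10  (sign -1)
B: Δ: 0! 2! 2! / 5! → 1/30; sum: t=0:+1/4 = 1/4; 3j²(1 1 2; 1 -1 0) = Δ·Π!·Σ² = 1/30  (sign +1)
I_A²/I_B² = (1/10)/(1/30) = 3/1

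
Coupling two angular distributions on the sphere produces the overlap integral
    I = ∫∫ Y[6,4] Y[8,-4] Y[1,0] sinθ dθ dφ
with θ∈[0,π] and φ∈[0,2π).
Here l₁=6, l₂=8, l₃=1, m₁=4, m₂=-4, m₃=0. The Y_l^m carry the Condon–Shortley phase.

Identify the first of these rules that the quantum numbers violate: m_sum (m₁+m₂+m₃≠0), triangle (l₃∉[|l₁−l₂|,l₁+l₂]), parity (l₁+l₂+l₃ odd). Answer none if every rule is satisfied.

m₁+m₂+m₃ = 4 − 4 + 0 = 0  ✓
triangle: |6−8|=2 ≤ l₃=1 ≤ 6+8=14  ✗
parity: l₁+l₂+l₃ = 15 is odd

triangle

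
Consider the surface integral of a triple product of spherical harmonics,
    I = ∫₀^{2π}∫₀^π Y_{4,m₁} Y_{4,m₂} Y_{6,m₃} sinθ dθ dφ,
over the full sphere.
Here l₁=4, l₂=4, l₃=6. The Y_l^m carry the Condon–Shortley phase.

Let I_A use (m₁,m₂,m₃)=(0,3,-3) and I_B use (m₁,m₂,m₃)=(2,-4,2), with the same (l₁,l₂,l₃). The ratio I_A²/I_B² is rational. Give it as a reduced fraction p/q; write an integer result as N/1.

l's match ⇒ only the (l;m) 3-j factors differ between A and B.
A: triangle coeff Δ(4,4,6) = 1/1261260; Σ_t [1,2]: t=1:−1/25920 t=2:+1/11520 = 1/20736; (3j)²=5/429 [(4 4 6; 0 3 -3)], sign=-1
B: triangle coeff Δ(4,4,6) = 1/1261260; Σ_t [0,0]: t=0:+1/69120 = 1/69120; (3j)²=4/429 [(4 4 6; 2 -4 2)], sign=+1
I_A²/I_B² = (5/429)/(4/429) = 5/4

5/4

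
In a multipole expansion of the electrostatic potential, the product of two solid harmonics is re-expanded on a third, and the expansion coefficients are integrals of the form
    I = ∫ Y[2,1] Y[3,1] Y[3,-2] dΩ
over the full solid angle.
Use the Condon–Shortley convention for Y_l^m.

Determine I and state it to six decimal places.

Checks pass: Σm=0; 8 even; l₃=3∈[1,5].
(2·2+1)(2·3+1)(2·3+1) = 245
Δ: 2! 2! 4! / 9! → 1/3780
sum: t=0:+1/24 t=1:−1/4 t=2:+1/24 = -1/6
3j²(2 3 3; 0 0 0) = Δ·Π!·Σ² = 4/105  (sign +1)
sum: t=0:+1/48 t=1:−1/12 = -1/16
3j²(2 3 3; 1 1 -2) = Δ·Π!·Σ² = 1/28  (sign +1)
combine: 4πI² = 245·4/105·1/28 = 1/3
take √, sign +1: I = 0.16286750

0.162868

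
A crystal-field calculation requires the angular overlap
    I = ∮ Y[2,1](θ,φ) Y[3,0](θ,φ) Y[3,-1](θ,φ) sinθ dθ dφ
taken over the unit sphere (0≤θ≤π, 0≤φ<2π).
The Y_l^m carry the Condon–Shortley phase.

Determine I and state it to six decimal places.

m-sum 0 ✓  L=8 even ✓  1≤3≤5 ✓
Π(2lᵢ+1) = 5×7×7 = 245
triangle coeff Δ(2,3,3) = 1/3780
Σ_t [0,2]: t=0:+1/24 t=1:−1/4 t=2:+1/24 = -1/6
(3j)²=4/105 [(2 3 3; 0 0 0)], sign=+1
Σ_t [0,1]: t=0:+1/12 t=1:−1/8 = -1/24
(3j)²=1/210 [(2 3 3; 1 0 -1)], sign=-1
⇒ 4πI² = 2/45
I = (-1)√(2/45/(4π)) = -0.05947080

-0.059471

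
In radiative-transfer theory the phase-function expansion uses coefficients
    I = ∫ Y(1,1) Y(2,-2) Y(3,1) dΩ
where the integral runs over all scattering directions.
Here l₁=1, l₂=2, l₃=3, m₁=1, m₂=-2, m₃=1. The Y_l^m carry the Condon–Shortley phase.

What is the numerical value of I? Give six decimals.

m-sum 0 ✓  L=6 even ✓  1≤3≤3 ✓
Π(2lᵢ+1) = 3×5×7 = 105
triangle coeff Δ(1,2,3) = 1/105
Σ_t [0,0]: t=0:+1/4 = 1/4
(3j)²=3/35 [(1 2 3; 0 0 0)], sign=-1
Σ_t [0,0]: t=0:+1/48 = 1/48
(3j)²=1/105 [(1 2 3; 1 -2 1)], sign=+1
⇒ 4πI² = 3/35
I = (-1)√(3/35/(4π)) = -0.08258890

-0.082589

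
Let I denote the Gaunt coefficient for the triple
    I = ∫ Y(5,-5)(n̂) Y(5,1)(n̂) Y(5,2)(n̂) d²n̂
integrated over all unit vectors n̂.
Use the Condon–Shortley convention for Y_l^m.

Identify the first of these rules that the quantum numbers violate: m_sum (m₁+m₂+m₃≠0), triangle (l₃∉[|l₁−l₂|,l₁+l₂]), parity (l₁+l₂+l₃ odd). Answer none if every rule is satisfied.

m₁+m₂+m₃ = -5 + 1 + 2 = -2  ✗
triangle: |5−5|=0 ≤ l₃=5 ≤ 5+5=10
parity: l₁+l₂+l₃ = 15 is odd

m_sum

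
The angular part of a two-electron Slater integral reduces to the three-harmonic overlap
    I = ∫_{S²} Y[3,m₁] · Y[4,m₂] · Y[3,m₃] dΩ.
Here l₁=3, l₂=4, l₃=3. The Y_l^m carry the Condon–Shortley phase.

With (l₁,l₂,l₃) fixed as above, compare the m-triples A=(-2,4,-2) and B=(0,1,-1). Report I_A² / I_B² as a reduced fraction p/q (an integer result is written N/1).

14/3

Same 3,4,3: normalisation and zero-m 3j drop out of the ratio.
A: Δ: 4! 2! 4! / 11! → 1/34650; sum: t=4:+1/576 = 1/576; 3j²(3 4 3; -2 4 -2) = Δ·Π!·Σ² = 5/99  (sign -1)
B: Δ: 4! 2! 4! / 11! → 1/34650; sum: t=1:−1/288 t=2:+1/24 t=3:−1/48 = 5/288; 3j²(3 4 3; 0 1 -1) = Δ·Π!·Σ² = 5/462  (sign +1)
I_A²/I_B² = (5/99)/(5/462) = 14/3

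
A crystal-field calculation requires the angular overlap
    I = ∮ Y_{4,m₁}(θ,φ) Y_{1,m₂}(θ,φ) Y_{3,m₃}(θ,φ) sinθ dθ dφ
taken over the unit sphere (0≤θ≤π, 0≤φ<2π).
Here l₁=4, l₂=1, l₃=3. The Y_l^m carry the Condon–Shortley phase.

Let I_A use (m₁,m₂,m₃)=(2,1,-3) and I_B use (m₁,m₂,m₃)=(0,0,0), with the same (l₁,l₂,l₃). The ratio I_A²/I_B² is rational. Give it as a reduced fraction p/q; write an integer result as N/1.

1/16

Shared (l₁,l₂,l₃)=(4,1,3): N and (l;000)² cancel in I_A²/I_B².
A: Δ = 2!·6!·0!/9! = 1/252; Racah Σ t=2..2: t=2:+1/1440 = 1/1440; ⇒ 3j(4 1 3; 2 1 -3)² = 1/252, sgn +1
B: Δ = 2!·6!·0!/9! = 1/252; Racah Σ t=1..1: t=1:−1/36 = -1/36; ⇒ 3j(4 1 3; 0 0 0)² = 4/63, sgn +1
I_A²/I_B² = (1/252)/(4/63) = 1/16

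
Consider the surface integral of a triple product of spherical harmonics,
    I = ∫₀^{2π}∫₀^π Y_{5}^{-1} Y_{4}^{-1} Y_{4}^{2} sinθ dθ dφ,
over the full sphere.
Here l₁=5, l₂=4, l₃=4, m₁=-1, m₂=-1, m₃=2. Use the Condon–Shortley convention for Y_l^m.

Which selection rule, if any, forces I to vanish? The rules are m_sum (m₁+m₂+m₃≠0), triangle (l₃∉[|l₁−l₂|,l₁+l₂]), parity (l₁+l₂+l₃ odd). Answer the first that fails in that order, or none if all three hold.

azimuthal sum: -1 − 1 + 2 = 0  ✓
1 ≤ 4 ≤ 9 (triangle on l)  ✓
L = 5 + 4 + 4 = 13 (odd)  ✗

parity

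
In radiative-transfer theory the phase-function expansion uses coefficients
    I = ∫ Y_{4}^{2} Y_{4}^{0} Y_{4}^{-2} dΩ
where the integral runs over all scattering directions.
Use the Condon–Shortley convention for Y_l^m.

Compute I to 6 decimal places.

-0.083698

Rules hold: Σm=0, L=12 even, 0≤4≤8.
N = 9·9·9 = 729
Δ = 4!·4!·4!/13! = 1/450450
Racah Σ t=0..4: t=0:+1/13824 t=1:−1/216 t=2:+1/64 t=3:−1/216 t=4:+1/13824 = 5/768
⇒ 3j(4 4 4; 0 0 0)² = 18/1001, sgn +1
Racah Σ t=0..2: t=0:+1/2304 t=1:−1/216 t=2:+1/384 = -11/6912
⇒ 3j(4 4 4; 2 0 -2)² = 11/1638, sgn -1
4πI² = N·(3j₀)²·(3jₘ)² = 729/8281
I = -1·√(0.0880328/4π) = -0.08369845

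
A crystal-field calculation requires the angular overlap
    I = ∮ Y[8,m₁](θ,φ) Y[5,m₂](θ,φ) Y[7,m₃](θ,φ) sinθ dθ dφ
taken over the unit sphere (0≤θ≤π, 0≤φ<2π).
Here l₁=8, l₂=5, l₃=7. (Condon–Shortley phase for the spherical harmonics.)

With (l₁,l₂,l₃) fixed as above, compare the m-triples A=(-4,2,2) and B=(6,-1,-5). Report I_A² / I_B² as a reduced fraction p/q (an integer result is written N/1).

l's match ⇒ only the (l;m) 3-j factors differ between A and B.
A: triangle coeff Δ(8,5,7) = 1/814773960; Σ_t [3,6]: t=3:−1/313528320 t=4:+1/23224320 t=5:−1/14515200 t=6:+1/74649600 = -7/447897600; (3j)²=343/75582 [(8 5 7; -4 2 2)], sign=+1
B: triangle coeff Δ(8,5,7) = 1/814773960; Σ_t [0,2]: t=0:+1/1393459200 t=1:−1/261273600 t=2:+1/696729600 = -1/597196800; (3j)²=77/7752 [(8 5 7; 6 -1 -5)], sign=-1
I_A²/I_B² = (343/75582)/(77/7752) = 196/429

196/429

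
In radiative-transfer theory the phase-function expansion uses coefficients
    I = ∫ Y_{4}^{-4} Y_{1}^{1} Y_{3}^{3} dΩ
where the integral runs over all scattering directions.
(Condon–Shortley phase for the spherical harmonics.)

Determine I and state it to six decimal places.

Rules hold: Σm=0, L=8 even, 3≤3≤5.
N = 9·3·7 = 189
Δ = 2!·6!·0!/9! = 1/252
Racah Σ t=1..1: t=1:−1/36 = -1/36
⇒ 3j(4 1 3; 0 0 0)² = 4/63, sgn +1
Racah Σ t=2..2: t=2:+1/1440 = 1/1440
⇒ 3j(4 1 3; -4 1 3)² = 1/9, sgn +1
4πI² = N·(3j₀)²·(3jₘ)² = 4/3
I = +1·√(1.33333/4π) = 0.32573501

0.325735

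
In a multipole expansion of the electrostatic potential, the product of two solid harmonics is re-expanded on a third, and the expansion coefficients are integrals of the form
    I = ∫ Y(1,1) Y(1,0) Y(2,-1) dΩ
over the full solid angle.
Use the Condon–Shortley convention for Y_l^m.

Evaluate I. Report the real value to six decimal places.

-0.218510

Rules hold: Σm=0, L=4 even, 0≤2≤2.
N = 3·3·5 = 45
Δ = 0!·2!·2!/5! = 1/30
Racah Σ t=0..0: t=0:+1/1 = 1/1
⇒ 3j(1 1 2; 0 0 0)² = 2/15, sgn +1
Racah Σ t=0..0: t=0:+1/2 = 1/2
⇒ 3j(1 1 2; 1 0 -1)² = 1/10, sgn -1
4πI² = N·(3j₀)²·(3jₘ)² = 3/5
I = -1·√(0.6/4π) = -0.21850969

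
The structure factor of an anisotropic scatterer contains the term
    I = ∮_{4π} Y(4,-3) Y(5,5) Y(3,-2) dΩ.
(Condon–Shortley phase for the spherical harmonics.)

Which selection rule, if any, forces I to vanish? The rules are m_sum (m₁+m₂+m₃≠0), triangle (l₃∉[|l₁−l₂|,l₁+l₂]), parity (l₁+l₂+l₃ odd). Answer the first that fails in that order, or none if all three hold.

azimuthal sum: -3 + 5 − 2 = 0  ✓
1 ≤ 3 ≤ 9 (triangle on l)  ✓
L = 4 + 5 + 3 = 12 (even)  ✓

none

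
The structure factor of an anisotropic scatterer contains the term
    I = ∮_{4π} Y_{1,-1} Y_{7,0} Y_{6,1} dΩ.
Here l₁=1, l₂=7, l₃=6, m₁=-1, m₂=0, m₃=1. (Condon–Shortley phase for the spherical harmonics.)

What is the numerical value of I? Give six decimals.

0.160342

Rules hold: Σm=0, L=14 even, 6≤6≤8.
N = 3·15·13 = 585
Δ = 2!·0!·12!/15! = 1/1365
Racah Σ t=1..1: t=1:−1/518400 = -1/518400
⇒ 3j(1 7 6; 0 0 0)² = 7/195, sgn -1
Racah Σ t=2..2: t=2:+1/1209600 = 1/1209600
⇒ 3j(1 7 6; -1 0 1)² = 1/65, sgn -1
4πI² = N·(3j₀)²·(3jₘ)² = 21/65
I = +1·√(0.323077/4π) = 0.16034227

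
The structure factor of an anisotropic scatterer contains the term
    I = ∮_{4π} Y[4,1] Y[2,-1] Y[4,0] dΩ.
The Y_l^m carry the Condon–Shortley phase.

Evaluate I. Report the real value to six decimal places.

m-sum 0 ✓  L=10 even ✓  2≤4≤6 ✓
Π(2lᵢ+1) = 9×5×9 = 405
triangle coeff Δ(4,2,4) = 1/13860
Σ_t [0,2]: t=0:+1/192 t=1:−1/36 t=2:+1/192 = -5/288
(3j)²=20/693 [(4 2 4; 0 0 0)], sign=-1
Σ_t [0,1]: t=0:+1/72 t=1:−1/96 = 1/288
(3j)²=1/462 [(4 2 4; 1 -1 0)], sign=+1
⇒ 4πI² = 150/5929
I = (-1)√(150/5929/(4π)) = -0.04486937

-0.044869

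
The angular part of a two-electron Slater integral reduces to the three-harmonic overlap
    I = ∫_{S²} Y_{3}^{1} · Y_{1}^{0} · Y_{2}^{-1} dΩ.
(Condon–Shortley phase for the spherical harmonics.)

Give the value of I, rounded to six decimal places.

Checks pass: Σm=0; 6 even; l₃=2∈[2,4].
(2·3+1)(2·1+1)(2·2+1) = 105
Δ: 2! 4! 0! / 7! → 1/105
sum: t=1:−1/4 = -1/4
3j²(3 1 2; 0 0 0) = Δ·Π!·Σ² = 3/35  (sign -1)
sum: t=1:−1/6 = -1/6
3j²(3 1 2; 1 0 -1) = Δ·Π!·Σ² = 8/105  (sign +1)
combine: 4πI² = 105·3/35·8/105 = 24/35
take √, sign -1: I = -0.23359668

-0.233597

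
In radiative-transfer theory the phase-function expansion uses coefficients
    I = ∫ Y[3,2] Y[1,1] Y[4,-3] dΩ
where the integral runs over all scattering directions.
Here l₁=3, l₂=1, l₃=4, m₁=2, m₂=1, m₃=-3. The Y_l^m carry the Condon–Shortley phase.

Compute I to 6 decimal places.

Checks pass: Σm=0; 8 even; l₃=4∈[2,4].
(2·3+1)(2·1+1)(2·4+1) = 189
Δ: 0! 6! 2! / 9! → 1/252
sum: t=0:+1/36 = 1/36
3j²(3 1 4; 0 0 0) = Δ·Π!·Σ² = 4/63  (sign +1)
sum: t=0:+1/240 = 1/240
3j²(3 1 4; 2 1 -3) = Δ·Π!·Σ² = 1/12  (sign -1)
combine: 4πI² = 189·4/63·1/12 = 1/1
take √, sign -1: I = -0.28209479

-0.282095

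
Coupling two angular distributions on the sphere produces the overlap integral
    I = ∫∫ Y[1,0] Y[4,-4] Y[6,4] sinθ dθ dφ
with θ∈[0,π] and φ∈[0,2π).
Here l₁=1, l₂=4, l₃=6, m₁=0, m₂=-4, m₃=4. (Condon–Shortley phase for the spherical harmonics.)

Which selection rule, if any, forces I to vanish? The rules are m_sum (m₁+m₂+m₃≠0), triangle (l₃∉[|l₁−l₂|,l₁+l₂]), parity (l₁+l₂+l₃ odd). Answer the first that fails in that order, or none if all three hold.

m₁+m₂+m₃ = 0 − 4 + 4 = 0  ✓
triangle: |1−4|=3 ≤ l₃=6 ≤ 1+4=5  ✗
parity: l₁+l₂+l₃ = 11 is odd

triangle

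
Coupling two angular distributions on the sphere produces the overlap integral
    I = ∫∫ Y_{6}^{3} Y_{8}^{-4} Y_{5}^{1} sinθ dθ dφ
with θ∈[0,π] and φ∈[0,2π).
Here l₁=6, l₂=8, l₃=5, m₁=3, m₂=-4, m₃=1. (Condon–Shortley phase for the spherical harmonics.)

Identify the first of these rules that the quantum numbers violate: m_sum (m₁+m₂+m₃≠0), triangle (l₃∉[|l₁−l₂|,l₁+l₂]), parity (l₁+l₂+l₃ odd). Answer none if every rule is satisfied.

parity

azimuthal sum: 3 − 4 + 1 = 0  ✓
2 ≤ 5 ≤ 14 (triangle on l)  ✓
L = 6 + 8 + 5 = 19 (odd)  ✗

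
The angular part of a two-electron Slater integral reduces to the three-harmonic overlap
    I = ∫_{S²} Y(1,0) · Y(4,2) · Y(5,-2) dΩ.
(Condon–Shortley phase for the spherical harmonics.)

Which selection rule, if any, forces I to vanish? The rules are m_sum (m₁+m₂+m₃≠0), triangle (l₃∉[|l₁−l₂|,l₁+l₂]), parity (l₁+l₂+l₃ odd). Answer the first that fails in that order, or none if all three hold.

none

azimuthal sum: 0 + 2 − 2 = 0  ✓
3 ≤ 5 ≤ 5 (triangle on l)  ✓
L = 1 + 4 + 5 = 10 (even)  ✓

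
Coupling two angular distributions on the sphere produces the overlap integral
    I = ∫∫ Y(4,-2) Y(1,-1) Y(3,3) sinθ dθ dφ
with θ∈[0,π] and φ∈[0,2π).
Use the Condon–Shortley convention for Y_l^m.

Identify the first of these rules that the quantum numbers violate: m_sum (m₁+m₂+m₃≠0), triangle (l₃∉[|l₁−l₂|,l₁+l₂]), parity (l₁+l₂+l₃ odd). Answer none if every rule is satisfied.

none

azimuthal sum: -2 − 1 + 3 = 0  ✓
3 ≤ 3 ≤ 5 (triangle on l)  ✓
L = 4 + 1 + 3 = 8 (even)  ✓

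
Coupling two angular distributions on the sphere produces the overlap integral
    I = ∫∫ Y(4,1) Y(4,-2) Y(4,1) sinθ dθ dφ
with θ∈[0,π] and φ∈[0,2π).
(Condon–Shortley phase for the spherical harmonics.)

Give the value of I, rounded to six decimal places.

0.144370

m-sum 0 ✓  L=12 even ✓  0≤4≤8 ✓
Π(2lᵢ+1) = 9×9×9 = 729
triangle coeff Δ(4,4,4) = 1/450450
Σ_t [0,4]: t=0:+1/13824 t=1:−1/216 t=2:+1/64 t=3:−1/216 t=4:+1/13824 = 5/768
(3j)²=18/1001 [(4 4 4; 0 0 0)], sign=+1
Σ_t [0,2]: t=0:+1/576 t=1:−1/144 t=2:+1/576 = -1/288
(3j)²=20/1001 [(4 4 4; 1 -2 1)], sign=+1
⇒ 4πI² = 262440/1002001
I = (+1)√(262440/1002001/(4π)) = 0.14436968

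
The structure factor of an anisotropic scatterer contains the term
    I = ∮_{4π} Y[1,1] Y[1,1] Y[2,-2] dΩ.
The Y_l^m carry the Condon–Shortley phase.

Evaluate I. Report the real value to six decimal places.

Checks pass: Σm=0; 4 even; l₃=2∈[0,2].
(2·1+1)(2·1+1)(2·2+1) = 45
Δ: 0! 2! 2! / 5! → 1/30
sum: t=0:+1/1 = 1/1
3j²(1 1 2; 0 0 0) = Δ·Π!·Σ² = 2/15  (sign +1)
sum: t=0:+1/4 = 1/4
3j²(1 1 2; 1 1 -2) = Δ·Π!·Σ² = 1/5  (sign +1)
combine: 4πI² = 45·2/15·1/5 = 6/5
take √, sign +1: I = 0.30901936

0.309019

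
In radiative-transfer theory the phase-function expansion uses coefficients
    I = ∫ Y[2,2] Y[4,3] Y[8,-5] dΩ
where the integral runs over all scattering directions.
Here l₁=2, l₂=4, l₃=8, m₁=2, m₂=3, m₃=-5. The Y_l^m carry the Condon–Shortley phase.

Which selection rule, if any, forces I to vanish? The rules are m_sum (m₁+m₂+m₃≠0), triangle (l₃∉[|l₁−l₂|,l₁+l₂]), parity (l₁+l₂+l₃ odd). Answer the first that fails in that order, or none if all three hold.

triangle

azimuthal sum: 2 + 3 − 5 = 0  ✓
2 ≤ 8 ≤ 6 (triangle on l)  ✗
L = 2 + 4 + 8 = 14 (even)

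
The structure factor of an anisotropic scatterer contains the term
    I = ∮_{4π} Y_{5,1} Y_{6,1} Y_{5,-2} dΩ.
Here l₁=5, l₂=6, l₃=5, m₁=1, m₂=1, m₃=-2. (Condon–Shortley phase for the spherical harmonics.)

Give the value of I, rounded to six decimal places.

0.120248

Rules hold: Σm=0, L=16 even, 1≤5≤11.
N = 11·13·11 = 1573
Δ = 6!·4!·6!/17! = 1/28588560
Racah Σ t=1..5: t=1:−1/345600 t=2:+1/13824 t=3:−1/5184 t=4:+1/13824 t=5:−1/345600 = -7/129600
⇒ 3j(5 6 5; 0 0 0)² = 80/7293, sgn +1
Racah Σ t=1..4: t=1:−1/518400 t=2:+1/23040 t=3:−1/10368 t=4:+1/41472 = -1/32400
⇒ 3j(5 6 5; 1 1 -2)² = 128/12155, sgn +1
4πI² = N·(3j₀)²·(3jₘ)² = 2048/11271
I = +1·√(0.181705/4π) = 0.12024827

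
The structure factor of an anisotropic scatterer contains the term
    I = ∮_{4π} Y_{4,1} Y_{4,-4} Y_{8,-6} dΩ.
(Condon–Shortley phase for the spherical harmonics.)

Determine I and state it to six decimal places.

1 − 4 − 6 = -9 ≠ 0: azimuthal integral kills it; I = 0

0.000000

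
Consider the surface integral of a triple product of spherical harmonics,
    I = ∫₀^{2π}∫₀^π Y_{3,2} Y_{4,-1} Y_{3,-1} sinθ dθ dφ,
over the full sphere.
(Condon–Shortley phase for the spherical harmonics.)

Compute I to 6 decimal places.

0.145070

m-sum 0 ✓  L=10 even ✓  1≤3≤7 ✓
Π(2lᵢ+1) = 7×9×7 = 441
triangle coeff Δ(3,4,3) = 1/34650
Σ_t [1,3]: t=1:−1/72 t=2:+1/16 t=3:−1/72 = 5/144
(3j)²=2/77 [(3 4 3; 0 0 0)], sign=-1
Σ_t [0,1]: t=0:+1/144 t=1:−1/48 = -1/72
(3j)²=16/693 [(3 4 3; 2 -1 -1)], sign=-1
⇒ 4πI² = 32/121
I = (+1)√(32/121/(4π)) = 0.14506992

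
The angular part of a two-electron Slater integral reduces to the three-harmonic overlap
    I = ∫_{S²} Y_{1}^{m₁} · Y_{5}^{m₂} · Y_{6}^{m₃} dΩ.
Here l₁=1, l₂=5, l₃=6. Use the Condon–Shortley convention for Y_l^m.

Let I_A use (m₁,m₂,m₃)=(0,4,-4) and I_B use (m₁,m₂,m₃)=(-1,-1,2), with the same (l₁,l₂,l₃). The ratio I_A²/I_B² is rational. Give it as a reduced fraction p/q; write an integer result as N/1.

5/7

l's match ⇒ only the (l;m) 3-j factors differ between A and B.
A: triangle coeff Δ(1,5,6) = 1/858; Σ_t [0,0]: t=0:+1/362880 = 1/362880; (3j)²=10/429 [(1 5 6; 0 4 -4)], sign=+1
B: triangle coeff Δ(1,5,6) = 1/858; Σ_t [0,0]: t=0:+1/34560 = 1/34560; (3j)²=14/429 [(1 5 6; -1 -1 2)], sign=+1
I_A²/I_B² = (10/429)/(14/429) = 5/7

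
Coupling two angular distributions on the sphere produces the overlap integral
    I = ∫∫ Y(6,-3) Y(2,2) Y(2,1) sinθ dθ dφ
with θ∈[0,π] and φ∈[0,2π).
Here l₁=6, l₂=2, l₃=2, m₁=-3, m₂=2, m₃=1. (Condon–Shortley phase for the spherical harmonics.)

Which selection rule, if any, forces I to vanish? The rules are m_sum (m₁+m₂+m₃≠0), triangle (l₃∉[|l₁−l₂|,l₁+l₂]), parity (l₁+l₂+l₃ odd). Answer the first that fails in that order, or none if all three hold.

triangle

Σmᵢ = 0  ✓
l₃∈[|l₁−l₂|,l₁+l₂]=[4,8], have l₃=2  ✗
Σlᵢ = 10 ⇒ even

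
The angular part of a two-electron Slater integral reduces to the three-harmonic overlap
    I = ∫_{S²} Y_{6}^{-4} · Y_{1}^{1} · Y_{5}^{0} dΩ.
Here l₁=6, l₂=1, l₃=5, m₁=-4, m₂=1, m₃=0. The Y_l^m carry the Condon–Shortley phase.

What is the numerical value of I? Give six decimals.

0.000000

Σmᵢ = -3 ≠ 0, so the φ-integral vanishes; I = 0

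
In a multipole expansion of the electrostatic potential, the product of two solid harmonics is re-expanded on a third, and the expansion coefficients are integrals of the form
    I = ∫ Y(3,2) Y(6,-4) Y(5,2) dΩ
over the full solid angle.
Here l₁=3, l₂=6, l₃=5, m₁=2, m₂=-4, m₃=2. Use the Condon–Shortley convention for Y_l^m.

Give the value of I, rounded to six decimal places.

0.088266

Rules hold: Σm=0, L=14 even, 3≤5≤9.
N = 7·13·11 = 1001
Δ = 4!·2!·8!/15! = 1/675675
Racah Σ t=1..3: t=1:−1/8640 t=2:+1/2304 t=3:−1/8640 = 7/34560
⇒ 3j(3 6 5; 0 0 0)² = 7/429, sgn -1
Racah Σ t=0..1: t=0:+1/34560 t=1:−1/60480 = 1/80640
⇒ 3j(3 6 5; 2 -4 2)² = 6/1001, sgn -1
4πI² = N·(3j₀)²·(3jₘ)² = 14/143
I = +1·√(0.0979021/4π) = 0.08826552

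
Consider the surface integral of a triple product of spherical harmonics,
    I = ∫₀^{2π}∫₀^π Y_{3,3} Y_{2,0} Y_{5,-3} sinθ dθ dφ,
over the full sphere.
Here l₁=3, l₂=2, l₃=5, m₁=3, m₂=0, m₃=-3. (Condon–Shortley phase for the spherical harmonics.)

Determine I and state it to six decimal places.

Checks pass: Σm=0; 10 even; l₃=5∈[1,5].
(2·3+1)(2·2+1)(2·5+1) = 385
Δ: 0! 6! 4! / 11! → 1/2310
sum: t=0:+1/144 = 1/144
3j²(3 2 5; 0 0 0) = Δ·Π!·Σ² = 10/231  (sign -1)
sum: t=0:+1/2880 = 1/2880
3j²(3 2 5; 3 0 -3) = Δ·Π!·Σ² = 2/165  (sign +1)
combine: 4πI² = 385·10/231·2/165 = 20/99
take √, sign -1: I = -0.12679218

-0.126792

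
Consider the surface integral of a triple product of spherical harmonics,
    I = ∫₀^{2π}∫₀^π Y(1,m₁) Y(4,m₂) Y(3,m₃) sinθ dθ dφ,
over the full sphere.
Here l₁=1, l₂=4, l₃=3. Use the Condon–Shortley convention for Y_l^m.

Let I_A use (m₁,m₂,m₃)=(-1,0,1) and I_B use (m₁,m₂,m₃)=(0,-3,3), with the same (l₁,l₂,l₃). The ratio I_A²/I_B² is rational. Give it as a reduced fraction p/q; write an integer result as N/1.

6/7

l's match ⇒ only the (l;m) 3-j factors differ between A and B.
A: triangle coeff Δ(1,4,3) = 1/252; Σ_t [2,2]: t=2:+1/96 = 1/96; (3j)²=1/42 [(1 4 3; -1 0 1)], sign=+1
B: triangle coeff Δ(1,4,3) = 1/252; Σ_t [1,1]: t=1:−1/720 = -1/720; (3j)²=1/36 [(1 4 3; 0 -3 3)], sign=-1
I_A²/I_B² = (1/42)/(1/36) = 6/7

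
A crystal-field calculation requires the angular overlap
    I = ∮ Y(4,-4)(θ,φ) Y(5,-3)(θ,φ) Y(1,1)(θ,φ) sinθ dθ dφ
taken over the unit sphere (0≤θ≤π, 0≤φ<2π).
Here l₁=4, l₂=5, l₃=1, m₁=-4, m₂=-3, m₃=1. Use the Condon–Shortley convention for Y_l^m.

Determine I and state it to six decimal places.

Σmᵢ = -6 ≠ 0, so the φ-integral vanishes; I = 0

0.000000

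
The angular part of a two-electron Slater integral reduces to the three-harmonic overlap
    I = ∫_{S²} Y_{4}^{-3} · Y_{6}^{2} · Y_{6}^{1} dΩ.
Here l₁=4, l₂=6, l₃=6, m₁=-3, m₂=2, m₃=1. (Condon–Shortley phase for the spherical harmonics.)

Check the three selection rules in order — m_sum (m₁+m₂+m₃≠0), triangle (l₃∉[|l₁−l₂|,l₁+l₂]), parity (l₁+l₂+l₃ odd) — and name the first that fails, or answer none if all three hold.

none

Σmᵢ = 0  ✓
l₃∈[|l₁−l₂|,l₁+l₂]=[2,10], have l₃=6  ✓
Σlᵢ = 16 ⇒ even  ✓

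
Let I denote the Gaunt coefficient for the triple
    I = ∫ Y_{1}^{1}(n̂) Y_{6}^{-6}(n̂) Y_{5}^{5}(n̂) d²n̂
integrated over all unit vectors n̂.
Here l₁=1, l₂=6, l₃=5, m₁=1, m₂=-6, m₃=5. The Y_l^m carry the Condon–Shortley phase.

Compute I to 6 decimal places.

m-sum 0 ✓  L=12 even ✓  5≤5≤7 ✓
Π(2lᵢ+1) = 3×13×11 = 429
triangle coeff Δ(1,6,5) = 1/858
Σ_t [1,1]: t=1:−1/14400 = -1/14400
(3j)²=6/143 [(1 6 5; 0 0 0)], sign=+1
Σ_t [0,0]: t=0:+1/7257600 = 1/7257600
(3j)²=1/13 [(1 6 5; 1 -6 5)], sign=+1
⇒ 4πI² = 18/13
I = (+1)√(18/13/(4π)) = 0.33194004

0.331940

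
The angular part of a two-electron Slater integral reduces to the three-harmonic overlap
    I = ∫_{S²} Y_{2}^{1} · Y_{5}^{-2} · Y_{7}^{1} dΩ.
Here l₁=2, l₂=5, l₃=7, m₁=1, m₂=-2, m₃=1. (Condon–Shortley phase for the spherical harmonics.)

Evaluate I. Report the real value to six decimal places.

Rules hold: Σm=0, L=14 even, 3≤7≤7.
N = 5·11·15 = 825
Δ = 0!·4!·10!/15! = 1/15015
Racah Σ t=0..0: t=0:+1/57600 = 1/57600
⇒ 3j(2 5 7; 0 0 0)² = 21/715, sgn -1
Racah Σ t=0..0: t=0:+1/181440 = 1/181440
⇒ 3j(2 5 7; 1 -2 1)² = 32/3003, sgn +1
4πI² = N·(3j₀)²·(3jₘ)² = 480/1859
I = -1·√(0.258203/4π) = -0.14334284

-0.143343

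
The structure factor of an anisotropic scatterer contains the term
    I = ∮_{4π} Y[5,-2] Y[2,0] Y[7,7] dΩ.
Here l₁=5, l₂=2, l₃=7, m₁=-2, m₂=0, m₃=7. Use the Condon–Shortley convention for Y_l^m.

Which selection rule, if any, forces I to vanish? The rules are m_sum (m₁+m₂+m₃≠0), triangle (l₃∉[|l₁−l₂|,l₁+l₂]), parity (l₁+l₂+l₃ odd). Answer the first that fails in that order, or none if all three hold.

m_sum

azimuthal sum: -2 + 0 + 7 = 5  ✗
3 ≤ 7 ≤ 7 (triangle on l)
L = 5 + 2 + 7 = 14 (even)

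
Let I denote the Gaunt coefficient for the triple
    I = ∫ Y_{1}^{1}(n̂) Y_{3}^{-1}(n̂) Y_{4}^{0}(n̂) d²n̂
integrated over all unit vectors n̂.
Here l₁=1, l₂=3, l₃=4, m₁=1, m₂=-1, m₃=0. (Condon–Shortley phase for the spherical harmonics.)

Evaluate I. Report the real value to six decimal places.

Rules hold: Σm=0, L=8 even, 2≤4≤4.
N = 3·7·9 = 189
Δ = 0!·2!·6!/9! = 1/252
Racah Σ t=0..0: t=0:+1/36 = 1/36
⇒ 3j(1 3 4; 0 0 0)² = 4/63, sgn +1
Racah Σ t=0..0: t=0:+1/96 = 1/96
⇒ 3j(1 3 4; 1 -1 0)² = 1/42, sgn +1
4πI² = N·(3j₀)²·(3jₘ)² = 2/7
I = +1·√(0.285714/4π) = 0.15078601

0.150786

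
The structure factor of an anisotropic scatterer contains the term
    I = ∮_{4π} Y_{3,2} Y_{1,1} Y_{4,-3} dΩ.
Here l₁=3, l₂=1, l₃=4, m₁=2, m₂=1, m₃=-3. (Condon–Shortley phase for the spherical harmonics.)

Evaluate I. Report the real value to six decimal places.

Checks pass: Σm=0; 8 even; l₃=4∈[2,4].
(2·3+1)(2·1+1)(2·4+1) = 189
Δ: 0! 6! 2! / 9! → 1/252
sum: t=0:+1/36 = 1/36
3j²(3 1 4; 0 0 0) = Δ·Π!·Σ² = 4/63  (sign +1)
sum: t=0:+1/240 = 1/240
3j²(3 1 4; 2 1 -3) = Δ·Π!·Σ² = 1/12  (sign -1)
combine: 4πI² = 189·4/63·1/12 = 1/1
take √, sign -1: I = -0.28209479

-0.282095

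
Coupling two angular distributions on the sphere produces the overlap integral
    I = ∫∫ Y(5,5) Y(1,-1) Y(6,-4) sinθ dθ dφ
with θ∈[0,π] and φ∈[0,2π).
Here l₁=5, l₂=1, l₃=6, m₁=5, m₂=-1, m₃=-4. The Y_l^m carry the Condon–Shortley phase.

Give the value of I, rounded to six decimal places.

Rules hold: Σm=0, L=12 even, 4≤6≤6.
N = 11·3·13 = 429
Δ = 0!·10!·2!/13! = 1/858
Racah Σ t=0..0: t=0:+1/14400 = 1/14400
⇒ 3j(5 1 6; 0 0 0)² = 6/143, sgn +1
Racah Σ t=0..0: t=0:+1/7257600 = 1/7257600
⇒ 3j(5 1 6; 5 -1 -4)² = 1/858, sgn +1
4πI² = N·(3j₀)²·(3jₘ)² = 3/143
I = +1·√(0.020979/4π) = 0.04085899

0.040859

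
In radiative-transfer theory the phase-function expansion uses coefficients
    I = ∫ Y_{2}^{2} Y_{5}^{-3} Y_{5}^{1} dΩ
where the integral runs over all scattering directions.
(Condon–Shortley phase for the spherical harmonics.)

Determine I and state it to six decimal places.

0.171169

m-sum 0 ✓  L=12 even ✓  3≤5≤7 ✓
Π(2lᵢ+1) = 5×11×11 = 605
triangle coeff Δ(2,5,5) = 1/38610
Σ_t [0,2]: t=0:+1/2880 t=1:−1/576 t=2:+1/2880 = -1/960
(3j)²=10/429 [(2 5 5; 0 0 0)], sign=+1
Σ_t [0,0]: t=0:+1/5760 = 1/5760
(3j)²=56/2145 [(2 5 5; 2 -3 1)], sign=+1
⇒ 4πI² = 560/1521
I = (+1)√(560/1521/(4π)) = 0.17116875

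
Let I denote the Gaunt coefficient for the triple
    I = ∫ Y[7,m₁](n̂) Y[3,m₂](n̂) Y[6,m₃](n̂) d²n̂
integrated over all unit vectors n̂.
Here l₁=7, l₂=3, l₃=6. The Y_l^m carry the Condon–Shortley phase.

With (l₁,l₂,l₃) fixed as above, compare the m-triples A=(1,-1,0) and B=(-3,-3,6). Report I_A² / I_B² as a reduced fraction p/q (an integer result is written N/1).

1183/165

l's match ⇒ only the (l;m) 3-j factors differ between A and B.
A: triangle coeff Δ(7,3,6) = 1/2042040; Σ_t [0,2]: t=0:+1/829440 t=1:−1/86400 t=2:+1/138240 = -13/4147200; (3j)²=13/3740 [(7 3 6; 1 -1 0)], sign=-1
B: triangle coeff Δ(7,3,6) = 1/2042040; Σ_t [0,0]: t=0:+1/174182400 = 1/174182400; (3j)²=3/6188 [(7 3 6; -3 -3 6)], sign=+1
I_A²/I_B² = (13/3740)/(3/6188) = 1183/165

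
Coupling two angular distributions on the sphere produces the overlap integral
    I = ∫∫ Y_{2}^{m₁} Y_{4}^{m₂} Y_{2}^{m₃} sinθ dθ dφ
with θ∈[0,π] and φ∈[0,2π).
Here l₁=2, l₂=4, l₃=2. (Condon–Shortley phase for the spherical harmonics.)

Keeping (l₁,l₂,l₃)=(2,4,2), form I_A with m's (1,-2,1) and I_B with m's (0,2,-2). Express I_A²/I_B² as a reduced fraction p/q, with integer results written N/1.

Shared (l₁,l₂,l₃)=(2,4,2): N and (l;000)² cancel in I_A²/I_B².
A: Δ = 4!·0!·4!/9! = 1/630; Racah Σ t=1..1: t=1:−1/36 = -1/36; ⇒ 3j(2 4 2; 1 -2 1)² = 4/63, sgn +1
B: Δ = 4!·0!·4!/9! = 1/630; Racah Σ t=2..2: t=2:+1/96 = 1/96; ⇒ 3j(2 4 2; 0 2 -2)² = 1/42, sgn +1
I_A²/I_B² = (4/63)/(1/42) = 8/3

8/3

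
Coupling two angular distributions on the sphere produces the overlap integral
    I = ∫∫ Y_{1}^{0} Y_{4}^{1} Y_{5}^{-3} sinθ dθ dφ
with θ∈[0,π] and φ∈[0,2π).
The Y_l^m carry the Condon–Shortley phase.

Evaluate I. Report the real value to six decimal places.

Σmᵢ = -2 ≠ 0, so the φ-integral vanishes; I = 0

0.000000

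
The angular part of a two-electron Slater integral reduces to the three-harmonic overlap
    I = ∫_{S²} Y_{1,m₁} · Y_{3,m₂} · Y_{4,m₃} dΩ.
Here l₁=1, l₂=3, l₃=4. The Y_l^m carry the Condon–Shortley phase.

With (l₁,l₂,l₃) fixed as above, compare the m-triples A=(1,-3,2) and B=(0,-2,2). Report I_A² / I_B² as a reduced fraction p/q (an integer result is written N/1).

1/12

l's match ⇒ only the (l;m) 3-j factors differ between A and B.
A: triangle coeff Δ(1,3,4) = 1/252; Σ_t [0,0]: t=0:+1/1440 = 1/1440; (3j)²=1/252 [(1 3 4; 1 -3 2)], sign=+1
B: triangle coeff Δ(1,3,4) = 1/252; Σ_t [0,0]: t=0:+1/120 = 1/120; (3j)²=1/21 [(1 3 4; 0 -2 2)], sign=+1
I_A²/I_B² = (1/252)/(1/21) = 1/12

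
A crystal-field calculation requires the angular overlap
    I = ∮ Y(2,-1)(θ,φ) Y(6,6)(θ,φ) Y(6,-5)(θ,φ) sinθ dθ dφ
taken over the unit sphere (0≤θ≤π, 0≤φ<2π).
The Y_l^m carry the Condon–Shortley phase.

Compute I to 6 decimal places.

0.178412

Rules hold: Σm=0, L=14 even, 4≤6≤8.
N = 5·13·13 = 845
Δ = 2!·2!·10!/15! = 1/90090
Racah Σ t=0..2: t=0:+1/69120 t=1:−1/14400 t=2:+1/69120 = -7/172800
⇒ 3j(2 6 6; 0 0 0)² = 14/715, sgn -1
Racah Σ t=2..2: t=2:+1/7257600 = 1/7257600
⇒ 3j(2 6 6; -1 6 -5)² = 11/455, sgn -1
4πI² = N·(3j₀)²·(3jₘ)² = 2/5
I = +1·√(0.4/4π) = 0.17841241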